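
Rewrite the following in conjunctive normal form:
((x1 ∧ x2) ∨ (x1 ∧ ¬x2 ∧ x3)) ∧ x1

((x1 ∧ x2) ∨ (x1 ∧ ¬x2 ∧ x3)) ∧ x1
≡ (x1 ∨ x1) ∧ (x1 ∨ ¬x2) ∧ (x1 ∨ x3) ∧ (x2 ∨ x1) ∧ (x2 ∨ ¬x2) ∧ (x2 ∨ x3) ∧ x1   [distribute ∨ over ∧]
≡ x1 ∧ (x2 ∨ x3)   [simplify]

x1 ∧ (x2 ∨ x3)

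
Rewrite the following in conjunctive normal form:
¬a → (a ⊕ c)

a ∨ c

¬a → (a ⊕ c)
⇔ ¬¬a ∨ (a ⊕ c)   (eliminate →)
⇔ ¬¬a ∨ ((a ∨ c) ∧ ¬(a ∧ c))   (expand ⊕)
⇔ a ∨ ((a ∨ c) ∧ ¬(a ∧ c))   (double negation)
⇔ a ∨ ((a ∨ c) ∧ (¬a ∨ ¬c))   (De Morgan)
⇔ (a ∨ a ∨ c) ∧ (a ∨ ¬a ∨ ¬c)   (distribute ∨ over ∧)
⇔ a ∨ c   (simplify)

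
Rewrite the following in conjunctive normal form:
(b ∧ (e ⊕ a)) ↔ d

(¬b ∨ ¬e ∨ a ∨ d) ∧ (¬b ∨ ¬a ∨ e ∨ d) ∧ (¬d ∨ b) ∧ (¬d ∨ e ∨ a) ∧ (¬d ∨ ¬e ∨ ¬a)

(b ∧ (e ⊕ a)) ↔ d
⇔ ((b ∧ (e ⊕ a)) → d) ∧ (d → (b ∧ (e ⊕ a)))   — eliminate ↔
⇔ (¬(b ∧ (e ⊕ a)) ∨ d) ∧ (d → (b ∧ (e ⊕ a)))   — eliminate →
⇔ (¬(b ∧ (e ∨ a) ∧ ¬(e ∧ a)) ∨ d) ∧ (d → (b ∧ (e ⊕ a)))   — expand ⊕
⇔ (¬(b ∧ (e ∨ a) ∧ ¬(e ∧ a)) ∨ d) ∧ (¬d ∨ (b ∧ (e ⊕ a)))   — eliminate →
⇔ (¬(b ∧ (e ∨ a) ∧ ¬(e ∧ a)) ∨ d) ∧ (¬d ∨ (b ∧ (e ∨ a) ∧ ¬(e ∧ a)))   — expand ⊕
⇔ (¬b ∨ ¬(e ∨ a) ∨ ¬¬(e ∧ a) ∨ d) ∧ (¬d ∨ (b ∧ (e ∨ a) ∧ ¬(e ∧ a)))   — De Morgan
⇔ (¬b ∨ (¬e ∧ ¬a) ∨ ¬¬(e ∧ a) ∨ d) ∧ (¬d ∨ (b ∧ (e ∨ a) ∧ ¬(e ∧ a)))   — De Morgan
⇔ (¬b ∨ (¬e ∧ ¬a) ∨ (e ∧ a) ∨ d) ∧ (¬d ∨ (b ∧ (e ∨ a) ∧ ¬(e ∧ a)))   — double negation
⇔ (¬b ∨ (¬e ∧ ¬a) ∨ (e ∧ a) ∨ d) ∧ (¬d ∨ (b ∧ (e ∨ a) ∧ (¬e ∨ ¬a)))   — De Morgan
⇔ (¬b ∨ ¬e ∨ e ∨ d) ∧ (¬b ∨ ¬e ∨ a ∨ d) ∧ (¬b ∨ ¬a ∨ e ∨ d) ∧ (¬b ∨ ¬a ∨ a ∨ d) ∧ (¬d ∨ b) ∧ (¬d ∨ e ∨ a) ∧ (¬d ∨ ¬e ∨ ¬a)   — distribute ∨ over ∧
⇔ (¬b ∨ ¬e ∨ a ∨ d) ∧ (¬b ∨ ¬a ∨ e ∨ d) ∧ (¬d ∨ b) ∧ (¬d ∨ e ∨ a) ∧ (¬d ∨ ¬e ∨ ¬a)   — simplify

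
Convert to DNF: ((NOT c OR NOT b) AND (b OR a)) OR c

(NOT c AND b) OR (NOT c AND a) OR (NOT b AND a) OR c

((NOT c OR NOT b) AND (b OR a)) OR c
= (NOT c AND b) OR (NOT c AND a) OR (NOT b AND b) OR (NOT b AND a) OR c   (distribute AND over OR)
= (NOT c AND b) OR (NOT c AND a) OR (NOT b AND a) OR c   (simplify)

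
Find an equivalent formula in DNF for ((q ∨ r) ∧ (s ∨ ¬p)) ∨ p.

((q ∨ r) ∧ (s ∨ ¬p)) ∨ p
= (q ∧ s) ∨ (q ∧ ¬p) ∨ (r ∧ s) ∨ (r ∧ ¬p) ∨ p   [distribute ∧ over ∨]

(q ∧ s) ∨ (q ∧ ¬p) ∨ (r ∧ s) ∨ (r ∧ ¬p) ∨ p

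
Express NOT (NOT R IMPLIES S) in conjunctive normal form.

NOT (NOT R IMPLIES S)
≡ NOT (NOT NOT R OR S)   [eliminate IMPLIES]
≡ NOT NOT NOT R AND NOT S   [De Morgan]
≡ NOT R AND NOT S   [double negation]

NOT R AND NOT S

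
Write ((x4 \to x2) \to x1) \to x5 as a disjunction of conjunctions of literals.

(\lnot x4 \land \lnot x1) \lor (x2 \land \lnot x1) \lor x5

((x4 \to x2) \to x1) \to x5
≡ \lnot ((x4 \to x2) \to x1) \lor x5   [eliminate \to]
≡ \lnot (\lnot (x4 \to x2) \lor x1) \lor x5   [eliminate \to]
≡ \lnot (\lnot (\lnot x4 \lor x2) \lor x1) \lor x5   [eliminate \to]
≡ (\lnot \lnot (\lnot x4 \lor x2) \land \lnot x1) \lor x5   [De Morgan]
≡ ((\lnot x4 \lor x2) \land \lnot x1) \lor x5   [double negation]
≡ (\lnot x4 \land \lnot x1) \lor (x2 \land \lnot x1) \lor x5   [distribute \land over \lor]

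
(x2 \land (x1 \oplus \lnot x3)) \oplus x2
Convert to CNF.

x2 \land (\lnot x2 \lor \lnot x1 \lor \lnot x3) \land (\lnot x2 \lor x3 \lor x1)

(x2 \land (x1 \oplus \lnot x3)) \oplus x2
= ((x2 \land (x1 \oplus \lnot x3)) \lor x2) \land \lnot (x2 \land (x1 \oplus \lnot x3) \land x2)   [expand \oplus]
= ((x2 \land (x1 \lor \lnot x3) \land \lnot (x1 \land \lnot x3)) \lor x2) \land \lnot (x2 \land (x1 \oplus \lnot x3) \land x2)   [expand \oplus]
= ((x2 \land (x1 \lor \lnot x3) \land \lnot (x1 \land \lnot x3)) \lor x2) \land \lnot (x2 \land (x1 \lor \lnot x3) \land \lnot (x1 \land \lnot x3) \land x2)   [expand \oplus]
= ((x2 \land (x1 \lor \lnot x3) \land (\lnot x1 \lor \lnot \lnot x3)) \lor x2) \land \lnot (x2 \land (x1 \lor \lnot x3) \land \lnot (x1 \land \lnot x3) \land x2)   [De Morgan]
= ((x2 \land (x1 \lor \lnot x3) \land (\lnot x1 \lor x3)) \lor x2) \land \lnot (x2 \land (x1 \lor \lnot x3) \land \lnot (x1 \land \lnot x3) \land x2)   [double negation]
= ((x2 \land (x1 \lor \lnot x3) \land (\lnot x1 \lor x3)) \lor x2) \land (\lnot x2 \lor \lnot (x1 \lor \lnot x3) \lor \lnot \lnot (x1 \land \lnot x3) \lor \lnot x2)   [De Morgan]
= ((x2 \land (x1 \lor \lnot x3) \land (\lnot x1 \lor x3)) \lor x2) \land (\lnot x2 \lor (\lnot x1 \land \lnot \lnot x3) \lor \lnot \lnot (x1 \land \lnot x3) \lor \lnot x2)   [De Morgan]
= ((x2 \land (x1 \lor \lnot x3) \land (\lnot x1 \lor x3)) \lor x2) \land (\lnot x2 \lor (\lnot x1 \land x3) \lor \lnot \lnot (x1 \land \lnot x3) \lor \lnot x2)   [double negation]
= ((x2 \land (x1 \lor \lnot x3) \land (\lnot x1 \lor x3)) \lor x2) \land (\lnot x2 \lor (\lnot x1 \land x3) \lor (x1 \land \lnot x3) \lor \lnot x2)   [double negation]
= (x2 \lor x2) \land (x1 \lor \lnot x3 \lor x2) \land (\lnot x1 \lor x3 \lor x2) \land (\lnot x2 \lor \lnot x1 \lor x1 \lor \lnot x2) \land (\lnot x2 \lor \lnot x1 \lor \lnot x3 \lor \lnot x2) \land (\lnot x2 \lor x3 \lor x1 \lor \lnot x2) \land (\lnot x2 \lor x3 \lor \lnot x3 \lor \lnot x2)   [distribute \lor over \land]
= x2 \land (\lnot x2 \lor \lnot x1 \lor \lnot x3) \land (\lnot x2 \lor x3 \lor x1)   [simplify]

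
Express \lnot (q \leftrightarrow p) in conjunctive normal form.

(q \lor p) \land (\lnot p \lor \lnot q)

\lnot (q \leftrightarrow p)
= \lnot ((q \to p) \land (p \to q))   — eliminate \leftrightarrow
= \lnot ((\lnot q \lor p) \land (p \to q))   — eliminate \to
= \lnot ((\lnot q \lor p) \land (\lnot p \lor q))   — eliminate \to
= \lnot (\lnot q \lor p) \lor \lnot (\lnot p \lor q)   — De Morgan
= (\lnot \lnot q \land \lnot p) \lor \lnot (\lnot p \lor q)   — De Morgan
= (q \land \lnot p) \lor \lnot (\lnot p \lor q)   — double negation
= (q \land \lnot p) \lor (\lnot \lnot p \land \lnot q)   — De Morgan
= (q \land \lnot p) \lor (p \land \lnot q)   — double negation
= (q \lor p) \land (q \lor \lnot q) \land (\lnot p \lor p) \land (\lnot p \lor \lnot q)   — distribute \lor over \land
= (q \lor p) \land (\lnot p \lor \lnot q)   — simplify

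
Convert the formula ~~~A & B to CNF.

~~~A & B
≡ ~A & B   — double negation

~A & B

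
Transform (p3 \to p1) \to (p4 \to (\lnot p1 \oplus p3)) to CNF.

(p3 \to p1) \to (p4 \to (\lnot p1 \oplus p3))
= \lnot (p3 \to p1) \lor (p4 \to (\lnot p1 \oplus p3))   [eliminate \to]
= \lnot (\lnot p3 \lor p1) \lor (p4 \to (\lnot p1 \oplus p3))   [eliminate \to]
= \lnot (\lnot p3 \lor p1) \lor \lnot p4 \lor (\lnot p1 \oplus p3)   [eliminate \to]
= \lnot (\lnot p3 \lor p1) \lor \lnot p4 \lor ((\lnot p1 \lor p3) \land \lnot (\lnot p1 \land p3))   [expand \oplus]
= (\lnot \lnot p3 \land \lnot p1) \lor \lnot p4 \lor ((\lnot p1 \lor p3) \land \lnot (\lnot p1 \land p3))   [De Morgan]
= (p3 \land \lnot p1) \lor \lnot p4 \lor ((\lnot p1 \lor p3) \land \lnot (\lnot p1 \land p3))   [double negation]
= (p3 \land \lnot p1) \lor \lnot p4 \lor ((\lnot p1 \lor p3) \land (\lnot \lnot p1 \lor \lnot p3))   [De Morgan]
= (p3 \land \lnot p1) \lor \lnot p4 \lor ((\lnot p1 \lor p3) \land (p1 \lor \lnot p3))   [double negation]
= (p3 \lor \lnot p4 \lor \lnot p1 \lor p3) \land (p3 \lor \lnot p4 \lor p1 \lor \lnot p3) \land (\lnot p1 \lor \lnot p4 \lor \lnot p1 \lor p3) \land (\lnot p1 \lor \lnot p4 \lor p1 \lor \lnot p3)   [distribute \lor over \land]
= p3 \lor \lnot p4 \lor \lnot p1   [simplify]

p3 \lor \lnot p4 \lor \lnot p1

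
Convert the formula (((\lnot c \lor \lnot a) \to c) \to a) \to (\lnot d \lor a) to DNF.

(((\lnot c \lor \lnot a) \to c) \to a) \to (\lnot d \lor a)
≡ \lnot (((\lnot c \lor \lnot a) \to c) \to a) \lor \lnot d \lor a   — eliminate \to
≡ \lnot (\lnot ((\lnot c \lor \lnot a) \to c) \lor a) \lor \lnot d \lor a   — eliminate \to
≡ \lnot (\lnot (\lnot (\lnot c \lor \lnot a) \lor c) \lor a) \lor \lnot d \lor a   — eliminate \to
≡ (\lnot \lnot (\lnot (\lnot c \lor \lnot a) \lor c) \land \lnot a) \lor \lnot d \lor a   — De Morgan
≡ ((\lnot (\lnot c \lor \lnot a) \lor c) \land \lnot a) \lor \lnot d \lor a   — double negation
≡ (((\lnot \lnot c \land \lnot \lnot a) \lor c) \land \lnot a) \lor \lnot d \lor a   — De Morgan
≡ (((c \land \lnot \lnot a) \lor c) \land \lnot a) \lor \lnot d \lor a   — double negation
≡ (((c \land a) \lor c) \land \lnot a) \lor \lnot d \lor a   — double negation
≡ (c \land a \land \lnot a) \lor (c \land \lnot a) \lor \lnot d \lor a   — distribute \land over \lor
≡ (c \land \lnot a) \lor \lnot d \lor a   — simplify

(c \land \lnot a) \lor \lnot d \lor a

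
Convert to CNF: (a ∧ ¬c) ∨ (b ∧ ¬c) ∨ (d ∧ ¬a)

(a ∧ ¬c) ∨ (b ∧ ¬c) ∨ (d ∧ ¬a)
≡ (a ∨ b ∨ d) ∧ (a ∨ b ∨ ¬a) ∧ (a ∨ ¬c ∨ d) ∧ (a ∨ ¬c ∨ ¬a) ∧ (¬c ∨ b ∨ d) ∧ (¬c ∨ b ∨ ¬a) ∧ (¬c ∨ ¬c ∨ d) ∧ (¬c ∨ ¬c ∨ ¬a)   (distribute ∨ over ∧)
≡ (a ∨ b ∨ d) ∧ (¬c ∨ d) ∧ (¬c ∨ ¬a)   (simplify)

(a ∨ b ∨ d) ∧ (¬c ∨ d) ∧ (¬c ∨ ¬a)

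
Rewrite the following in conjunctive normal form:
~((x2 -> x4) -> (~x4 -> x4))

~((x2 -> x4) -> (~x4 -> x4))
= ~(~(x2 -> x4) | (~x4 -> x4))   [eliminate ->]
= ~(~(~x2 | x4) | (~x4 -> x4))   [eliminate ->]
= ~(~(~x2 | x4) | ~~x4 | x4)   [eliminate ->]
= ~~(~x2 | x4) & ~~~x4 & ~x4   [De Morgan]
= (~x2 | x4) & ~~~x4 & ~x4   [double negation]
= (~x2 | x4) & ~x4 & ~x4   [double negation]
= (~x2 | x4) & ~x4   [simplify]

(~x2 | x4) & ~x4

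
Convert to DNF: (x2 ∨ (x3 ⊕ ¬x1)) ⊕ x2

(x2 ∨ (x3 ⊕ ¬x1)) ⊕ x2
⇔ ((x2 ∨ (x3 ⊕ ¬x1)) ∧ ¬x2) ∨ (¬(x2 ∨ (x3 ⊕ ¬x1)) ∧ x2)   — expand ⊕
⇔ ((x2 ∨ (x3 ∧ ¬¬x1) ∨ (¬x3 ∧ ¬x1)) ∧ ¬x2) ∨ (¬(x2 ∨ (x3 ⊕ ¬x1)) ∧ x2)   — expand ⊕
⇔ ((x2 ∨ (x3 ∧ ¬¬x1) ∨ (¬x3 ∧ ¬x1)) ∧ ¬x2) ∨ (¬(x2 ∨ (x3 ∧ ¬¬x1) ∨ (¬x3 ∧ ¬x1)) ∧ x2)   — expand ⊕
⇔ ((x2 ∨ (x3 ∧ x1) ∨ (¬x3 ∧ ¬x1)) ∧ ¬x2) ∨ (¬(x2 ∨ (x3 ∧ ¬¬x1) ∨ (¬x3 ∧ ¬x1)) ∧ x2)   — double negation
⇔ ((x2 ∨ (x3 ∧ x1) ∨ (¬x3 ∧ ¬x1)) ∧ ¬x2) ∨ (¬x2 ∧ ¬(x3 ∧ ¬¬x1) ∧ ¬(¬x3 ∧ ¬x1) ∧ x2)   — De Morgan
⇔ ((x2 ∨ (x3 ∧ x1) ∨ (¬x3 ∧ ¬x1)) ∧ ¬x2) ∨ (¬x2 ∧ (¬x3 ∨ ¬¬¬x1) ∧ ¬(¬x3 ∧ ¬x1) ∧ x2)   — De Morgan
⇔ ((x2 ∨ (x3 ∧ x1) ∨ (¬x3 ∧ ¬x1)) ∧ ¬x2) ∨ (¬x2 ∧ (¬x3 ∨ ¬x1) ∧ ¬(¬x3 ∧ ¬x1) ∧ x2)   — double negation
⇔ ((x2 ∨ (x3 ∧ x1) ∨ (¬x3 ∧ ¬x1)) ∧ ¬x2) ∨ (¬x2 ∧ (¬x3 ∨ ¬x1) ∧ (¬¬x3 ∨ ¬¬x1) ∧ x2)   — De Morgan
⇔ ((x2 ∨ (x3 ∧ x1) ∨ (¬x3 ∧ ¬x1)) ∧ ¬x2) ∨ (¬x2 ∧ (¬x3 ∨ ¬x1) ∧ (x3 ∨ ¬¬x1) ∧ x2)   — double negation
⇔ ((x2 ∨ (x3 ∧ x1) ∨ (¬x3 ∧ ¬x1)) ∧ ¬x2) ∨ (¬x2 ∧ (¬x3 ∨ ¬x1) ∧ (x3 ∨ x1) ∧ x2)   — double negation
⇔ (x2 ∧ ¬x2) ∨ (x3 ∧ x1 ∧ ¬x2) ∨ (¬x3 ∧ ¬x1 ∧ ¬x2) ∨ (¬x2 ∧ ¬x3 ∧ x3 ∧ x2) ∨ (¬x2 ∧ ¬x3 ∧ x1 ∧ x2) ∨ (¬x2 ∧ ¬x1 ∧ x3 ∧ x2) ∨ (¬x2 ∧ ¬x1 ∧ x1 ∧ x2)   — distribute ∧ over ∨
⇔ (x3 ∧ x1 ∧ ¬x2) ∨ (¬x3 ∧ ¬x1 ∧ ¬x2)   — simplify

(x3 ∧ x1 ∧ ¬x2) ∨ (¬x3 ∧ ¬x1 ∧ ¬x2)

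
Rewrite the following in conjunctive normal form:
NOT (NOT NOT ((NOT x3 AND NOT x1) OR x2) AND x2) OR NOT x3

NOT x2 OR NOT x3

NOT (NOT NOT ((NOT x3 AND NOT x1) OR x2) AND x2) OR NOT x3
⇔ NOT NOT NOT ((NOT x3 AND NOT x1) OR x2) OR NOT x2 OR NOT x3
⇔ NOT ((NOT x3 AND NOT x1) OR x2) OR NOT x2 OR NOT x3
⇔ (NOT (NOT x3 AND NOT x1) AND NOT x2) OR NOT x2 OR NOT x3
⇔ ((NOT NOT x3 OR NOT NOT x1) AND NOT x2) OR NOT x2 OR NOT x3
⇔ ((x3 OR NOT NOT x1) AND NOT x2) OR NOT x2 OR NOT x3
⇔ ((x3 OR x1) AND NOT x2) OR NOT x2 OR NOT x3
⇔ (x3 OR x1 OR NOT x2 OR NOT x3) AND (NOT x2 OR NOT x2 OR NOT x3)
⇔ NOT x2 OR NOT x3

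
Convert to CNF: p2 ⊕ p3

p2 ⊕ p3
= (p2 ∨ p3) ∧ ¬(p2 ∧ p3)   [expand ⊕]
= (p2 ∨ p3) ∧ (¬p2 ∨ ¬p3)   [De Morgan]

(p2 ∨ p3) ∧ (¬p2 ∨ ¬p3)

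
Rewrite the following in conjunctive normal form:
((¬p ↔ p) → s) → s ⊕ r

((¬p ↔ p) → s) → s ⊕ r
≡ ¬((¬p ↔ p) → s) ∨ (s ⊕ r)   (eliminate →)
≡ ¬(¬(¬p ↔ p) ∨ s) ∨ (s ⊕ r)   (eliminate →)
≡ ¬(¬((¬p → p) ∧ (p → ¬p)) ∨ s) ∨ (s ⊕ r)   (eliminate ↔)
≡ ¬(¬((¬¬p ∨ p) ∧ (p → ¬p)) ∨ s) ∨ (s ⊕ r)   (eliminate →)
≡ ¬(¬((¬¬p ∨ p) ∧ (¬p ∨ ¬p)) ∨ s) ∨ (s ⊕ r)   (eliminate →)
≡ ¬(¬((¬¬p ∨ p) ∧ (¬p ∨ ¬p)) ∨ s) ∨ (s ∨ r) ∧ ¬(s ∧ r)   (expand ⊕)
≡ ¬¬((¬¬p ∨ p) ∧ (¬p ∨ ¬p)) ∧ ¬s ∨ (s ∨ r) ∧ ¬(s ∧ r)   (De Morgan)
≡ (¬¬p ∨ p) ∧ (¬p ∨ ¬p) ∧ ¬s ∨ (s ∨ r) ∧ ¬(s ∧ r)   (double negation)
≡ (p ∨ p) ∧ (¬p ∨ ¬p) ∧ ¬s ∨ (s ∨ r) ∧ ¬(s ∧ r)   (double negation)
≡ (p ∨ p) ∧ (¬p ∨ ¬p) ∧ ¬s ∨ (s ∨ r) ∧ (¬s ∨ ¬r)   (De Morgan)
≡ (p ∨ p ∨ s ∨ r) ∧ (p ∨ p ∨ ¬s ∨ ¬r) ∧ (¬p ∨ ¬p ∨ s ∨ r) ∧ (¬p ∨ ¬p ∨ ¬s ∨ ¬r) ∧ (¬s ∨ s ∨ r) ∧ (¬s ∨ ¬s ∨ ¬r)   (distribute ∨ over ∧)
≡ (p ∨ s ∨ r) ∧ (¬p ∨ s ∨ r) ∧ (¬s ∨ ¬r)   (simplify)

(p ∨ s ∨ r) ∧ (¬p ∨ s ∨ r) ∧ (¬s ∨ ¬r)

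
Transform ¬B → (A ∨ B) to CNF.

¬B → (A ∨ B)
= ¬¬B ∨ A ∨ B   [eliminate →]
= B ∨ A ∨ B   [double negation]
= B ∨ A   [simplify]

B ∨ A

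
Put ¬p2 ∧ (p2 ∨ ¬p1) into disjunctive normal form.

¬p2 ∧ (p2 ∨ ¬p1)
= (¬p2 ∧ p2) ∨ (¬p2 ∧ ¬p1)   (distribute ∧ over ∨)
= ¬p2 ∧ ¬p1   (simplify)

¬p2 ∧ ¬p1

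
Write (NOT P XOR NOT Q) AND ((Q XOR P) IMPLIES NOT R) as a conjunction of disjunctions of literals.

(NOT P OR NOT Q) AND (P OR Q) AND (NOT Q OR P OR NOT R) AND (NOT P OR Q OR NOT R)

(NOT P XOR NOT Q) AND ((Q XOR P) IMPLIES NOT R)
= (NOT P OR NOT Q) AND NOT (NOT P AND NOT Q) AND ((Q XOR P) IMPLIES NOT R)   (expand XOR)
= (NOT P OR NOT Q) AND NOT (NOT P AND NOT Q) AND (NOT (Q XOR P) OR NOT R)   (eliminate IMPLIES)
= (NOT P OR NOT Q) AND NOT (NOT P AND NOT Q) AND (NOT ((Q OR P) AND NOT (Q AND P)) OR NOT R)   (expand XOR)
= (NOT P OR NOT Q) AND (NOT NOT P OR NOT NOT Q) AND (NOT ((Q OR P) AND NOT (Q AND P)) OR NOT R)   (De Morgan)
= (NOT P OR NOT Q) AND (P OR NOT NOT Q) AND (NOT ((Q OR P) AND NOT (Q AND P)) OR NOT R)   (double negation)
= (NOT P OR NOT Q) AND (P OR Q) AND (NOT ((Q OR P) AND NOT (Q AND P)) OR NOT R)   (double negation)
= (NOT P OR NOT Q) AND (P OR Q) AND (NOT (Q OR P) OR NOT NOT (Q AND P) OR NOT R)   (De Morgan)
= (NOT P OR NOT Q) AND (P OR Q) AND ((NOT Q AND NOT P) OR NOT NOT (Q AND P) OR NOT R)   (De Morgan)
= (NOT P OR NOT Q) AND (P OR Q) AND ((NOT Q AND NOT P) OR (Q AND P) OR NOT R)   (double negation)
= (NOT P OR NOT Q) AND (P OR Q) AND (NOT Q OR Q OR NOT R) AND (NOT Q OR P OR NOT R) AND (NOT P OR Q OR NOT R) AND (NOT P OR P OR NOT R)   (distribute OR over AND)
= (NOT P OR NOT Q) AND (P OR Q) AND (NOT Q OR P OR NOT R) AND (NOT P OR Q OR NOT R)   (simplify)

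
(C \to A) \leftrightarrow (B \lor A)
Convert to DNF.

(C \land \lnot A \land \lnot B) \lor (B \land \lnot C) \lor A

(C \to A) \leftrightarrow (B \lor A)
= ((C \to A) \to (B \lor A)) \land ((B \lor A) \to (C \to A))   [eliminate \leftrightarrow]
= (\lnot (C \to A) \lor B \lor A) \land ((B \lor A) \to (C \to A))   [eliminate \to]
= (\lnot (\lnot C \lor A) \lor B \lor A) \land ((B \lor A) \to (C \to A))   [eliminate \to]
= (\lnot (\lnot C \lor A) \lor B \lor A) \land (\lnot (B \lor A) \lor (C \to A))   [eliminate \to]
= (\lnot (\lnot C \lor A) \lor B \lor A) \land (\lnot (B \lor A) \lor \lnot C \lor A)   [eliminate \to]
= ((\lnot \lnot C \land \lnot A) \lor B \lor A) \land (\lnot (B \lor A) \lor \lnot C \lor A)   [De Morgan]
= ((C \land \lnot A) \lor B \lor A) \land (\lnot (B \lor A) \lor \lnot C \lor A)   [double negation]
= ((C \land \lnot A) \lor B \lor A) \land ((\lnot B \land \lnot A) \lor \lnot C \lor A)   [De Morgan]
= (C \land \lnot A \land \lnot B \land \lnot A) \lor (C \land \lnot A \land \lnot C) \lor (C \land \lnot A \land A) \lor (B \land \lnot B \land \lnot A) \lor (B \land \lnot C) \lor (B \land A) \lor (A \land \lnot B \land \lnot A) \lor (A \land \lnot C) \lor (A \land A)   [distribute \land over \lor]
= (C \land \lnot A \land \lnot B) \lor (B \land \lnot C) \lor A   [simplify]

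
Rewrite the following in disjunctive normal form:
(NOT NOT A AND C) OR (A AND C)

A AND C

(NOT NOT A AND C) OR (A AND C)
= (A AND C) OR (A AND C)   [double negation]
= A AND C   [simplify]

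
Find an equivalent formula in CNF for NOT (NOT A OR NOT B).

NOT (NOT A OR NOT B)
≡ NOT NOT A AND NOT NOT B   — De Morgan
≡ A AND NOT NOT B   — double negation
≡ A AND B   — double negation

A AND B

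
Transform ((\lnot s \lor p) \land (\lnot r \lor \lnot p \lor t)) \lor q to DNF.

(\lnot s \land \lnot r) \lor (\lnot s \land \lnot p) \lor (\lnot s \land t) \lor (p \land \lnot r) \lor (p \land t) \lor q

((\lnot s \lor p) \land (\lnot r \lor \lnot p \lor t)) \lor q
≡ (\lnot s \land \lnot r) \lor (\lnot s \land \lnot p) \lor (\lnot s \land t) \lor (p \land \lnot r) \lor (p \land \lnot p) \lor (p \land t) \lor q   (distribute \land over \lor)
≡ (\lnot s \land \lnot r) \lor (\lnot s \land \lnot p) \lor (\lnot s \land t) \lor (p \land \lnot r) \lor (p \land t) \lor q   (simplify)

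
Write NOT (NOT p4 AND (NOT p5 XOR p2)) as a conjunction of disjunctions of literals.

NOT (NOT p4 AND (NOT p5 XOR p2))
≡ NOT (NOT p4 AND (NOT p5 OR p2) AND NOT (NOT p5 AND p2))   [expand XOR]
≡ NOT NOT p4 OR NOT (NOT p5 OR p2) OR NOT NOT (NOT p5 AND p2)   [De Morgan]
≡ p4 OR NOT (NOT p5 OR p2) OR NOT NOT (NOT p5 AND p2)   [double negation]
≡ p4 OR (NOT NOT p5 AND NOT p2) OR NOT NOT (NOT p5 AND p2)   [De Morgan]
≡ p4 OR (p5 AND NOT p2) OR NOT NOT (NOT p5 AND p2)   [double negation]
≡ p4 OR (p5 AND NOT p2) OR (NOT p5 AND p2)   [double negation]
≡ (p4 OR p5 OR NOT p5) AND (p4 OR p5 OR p2) AND (p4 OR NOT p2 OR NOT p5) AND (p4 OR NOT p2 OR p2)   [distribute OR over AND]
≡ (p4 OR p5 OR p2) AND (p4 OR NOT p2 OR NOT p5)   [simplify]

(p4 OR p5 OR p2) AND (p4 OR NOT p2 OR NOT p5)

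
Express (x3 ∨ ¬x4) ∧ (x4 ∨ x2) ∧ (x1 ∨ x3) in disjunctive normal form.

(x3 ∧ x4) ∨ (x3 ∧ x2) ∨ (¬x4 ∧ x2 ∧ x1)

(x3 ∨ ¬x4) ∧ (x4 ∨ x2) ∧ (x1 ∨ x3)
= (x3 ∧ x4 ∧ x1) ∨ (x3 ∧ x4 ∧ x3) ∨ (x3 ∧ x2 ∧ x1) ∨ (x3 ∧ x2 ∧ x3) ∨ (¬x4 ∧ x4 ∧ x1) ∨ (¬x4 ∧ x4 ∧ x3) ∨ (¬x4 ∧ x2 ∧ x1) ∨ (¬x4 ∧ x2 ∧ x3)   (distribute ∧ over ∨)
= (x3 ∧ x4) ∨ (x3 ∧ x2) ∨ (¬x4 ∧ x2 ∧ x1)   (simplify)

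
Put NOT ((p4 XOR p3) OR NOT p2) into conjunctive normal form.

NOT ((p4 XOR p3) OR NOT p2)
= NOT (((p4 OR p3) AND NOT (p4 AND p3)) OR NOT p2)   [expand XOR]
= NOT ((p4 OR p3) AND NOT (p4 AND p3)) AND NOT NOT p2   [De Morgan]
= (NOT (p4 OR p3) OR NOT NOT (p4 AND p3)) AND NOT NOT p2   [De Morgan]
= ((NOT p4 AND NOT p3) OR NOT NOT (p4 AND p3)) AND NOT NOT p2   [De Morgan]
= ((NOT p4 AND NOT p3) OR (p4 AND p3)) AND NOT NOT p2   [double negation]
= ((NOT p4 AND NOT p3) OR (p4 AND p3)) AND p2   [double negation]
= (NOT p4 OR p4) AND (NOT p4 OR p3) AND (NOT p3 OR p4) AND (NOT p3 OR p3) AND p2   [distribute OR over AND]
= (NOT p4 OR p3) AND (NOT p3 OR p4) AND p2   [simplify]

(NOT p4 OR p3) AND (NOT p3 OR p4) AND p2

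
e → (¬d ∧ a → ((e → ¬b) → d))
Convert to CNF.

¬e ∨ d ∨ ¬a ∨ b

e → (¬d ∧ a → ((e → ¬b) → d))
⇔ ¬e ∨ (¬d ∧ a → ((e → ¬b) → d))   — eliminate →
⇔ ¬e ∨ ¬(¬d ∧ a) ∨ ((e → ¬b) → d)   — eliminate →
⇔ ¬e ∨ ¬(¬d ∧ a) ∨ ¬(e → ¬b) ∨ d   — eliminate →
⇔ ¬e ∨ ¬(¬d ∧ a) ∨ ¬(¬e ∨ ¬b) ∨ d   — eliminate →
⇔ ¬e ∨ ¬¬d ∨ ¬a ∨ ¬(¬e ∨ ¬b) ∨ d   — De Morgan
⇔ ¬e ∨ d ∨ ¬a ∨ ¬(¬e ∨ ¬b) ∨ d   — double negation
⇔ ¬e ∨ d ∨ ¬a ∨ ¬¬e ∧ ¬¬b ∨ d   — De Morgan
⇔ ¬e ∨ d ∨ ¬a ∨ e ∧ ¬¬b ∨ d   — double negation
⇔ ¬e ∨ d ∨ ¬a ∨ e ∧ b ∨ d   — double negation
⇔ (¬e ∨ d ∨ ¬a ∨ e ∨ d) ∧ (¬e ∨ d ∨ ¬a ∨ b ∨ d)   — distribute ∨ over ∧
⇔ ¬e ∨ d ∨ ¬a ∨ b   — simplify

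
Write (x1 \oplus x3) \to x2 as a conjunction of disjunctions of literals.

(x1 \oplus x3) \to x2
= \lnot (x1 \oplus x3) \lor x2   [eliminate \to]
= \lnot ((x1 \lor x3) \land \lnot (x1 \land x3)) \lor x2   [expand \oplus]
= \lnot (x1 \lor x3) \lor \lnot \lnot (x1 \land x3) \lor x2   [De Morgan]
= (\lnot x1 \land \lnot x3) \lor \lnot \lnot (x1 \land x3) \lor x2   [De Morgan]
= (\lnot x1 \land \lnot x3) \lor (x1 \land x3) \lor x2   [double negation]
= (\lnot x1 \lor x1 \lor x2) \land (\lnot x1 \lor x3 \lor x2) \land (\lnot x3 \lor x1 \lor x2) \land (\lnot x3 \lor x3 \lor x2)   [distribute \lor over \land]
= (\lnot x1 \lor x3 \lor x2) \land (\lnot x3 \lor x1 \lor x2)   [simplify]

(\lnot x1 \lor x3 \lor x2) \land (\lnot x3 \lor x1 \lor x2)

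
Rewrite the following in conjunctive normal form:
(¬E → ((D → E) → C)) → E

(¬E → ((D → E) → C)) → E
≡ ¬(¬E → ((D → E) → C)) ∨ E   (eliminate →)
≡ ¬(¬¬E ∨ ((D → E) → C)) ∨ E   (eliminate →)
≡ ¬(¬¬E ∨ ¬(D → E) ∨ C) ∨ E   (eliminate →)
≡ ¬(¬¬E ∨ ¬(¬D ∨ E) ∨ C) ∨ E   (eliminate →)
≡ (¬¬¬E ∧ ¬¬(¬D ∨ E) ∧ ¬C) ∨ E   (De Morgan)
≡ (¬E ∧ ¬¬(¬D ∨ E) ∧ ¬C) ∨ E   (double negation)
≡ (¬E ∧ (¬D ∨ E) ∧ ¬C) ∨ E   (double negation)
≡ (¬E ∨ E) ∧ (¬D ∨ E ∨ E) ∧ (¬C ∨ E)   (distribute ∨ over ∧)
≡ (¬D ∨ E) ∧ (¬C ∨ E)   (simplify)

(¬D ∨ E) ∧ (¬C ∨ E)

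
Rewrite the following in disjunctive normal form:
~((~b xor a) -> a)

~((~b xor a) -> a)
≡ ~(~(~b xor a) | a)   [eliminate ->]
≡ ~(~((~b & ~a) | (~~b & a)) | a)   [expand xor]
≡ ~~((~b & ~a) | (~~b & a)) & ~a   [De Morgan]
≡ ((~b & ~a) | (~~b & a)) & ~a   [double negation]
≡ ((~b & ~a) | (b & a)) & ~a   [double negation]
≡ (~b & ~a & ~a) | (b & a & ~a)   [distribute & over |]
≡ ~b & ~a   [simplify]

~b & ~a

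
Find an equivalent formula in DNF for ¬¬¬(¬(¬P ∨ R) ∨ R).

¬¬¬(¬(¬P ∨ R) ∨ R)
≡ ¬(¬(¬P ∨ R) ∨ R)   [double negation]
≡ ¬¬(¬P ∨ R) ∧ ¬R   [De Morgan]
≡ (¬P ∨ R) ∧ ¬R   [double negation]
≡ (¬P ∧ ¬R) ∨ (R ∧ ¬R)   [distribute ∧ over ∨]
≡ ¬P ∧ ¬R   [simplify]

¬P ∧ ¬R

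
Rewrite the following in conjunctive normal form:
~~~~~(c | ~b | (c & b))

~c & b

~~~~~(c | ~b | (c & b))
⇔ ~~~(c | ~b | (c & b))
⇔ ~(c | ~b | (c & b))
⇔ ~c & ~~b & ~(c & b)
⇔ ~c & b & ~(c & b)
⇔ ~c & b & (~c | ~b)
⇔ ~c & b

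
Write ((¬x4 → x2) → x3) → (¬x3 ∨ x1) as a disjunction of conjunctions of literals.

((¬x4 → x2) → x3) → (¬x3 ∨ x1)
= ¬((¬x4 → x2) → x3) ∨ ¬x3 ∨ x1   [eliminate →]
= ¬(¬(¬x4 → x2) ∨ x3) ∨ ¬x3 ∨ x1   [eliminate →]
= ¬(¬(¬¬x4 ∨ x2) ∨ x3) ∨ ¬x3 ∨ x1   [eliminate →]
= (¬¬(¬¬x4 ∨ x2) ∧ ¬x3) ∨ ¬x3 ∨ x1   [De Morgan]
= ((¬¬x4 ∨ x2) ∧ ¬x3) ∨ ¬x3 ∨ x1   [double negation]
= ((x4 ∨ x2) ∧ ¬x3) ∨ ¬x3 ∨ x1   [double negation]
= (x4 ∧ ¬x3) ∨ (x2 ∧ ¬x3) ∨ ¬x3 ∨ x1   [distribute ∧ over ∨]
= ¬x3 ∨ x1   [simplify]

¬x3 ∨ x1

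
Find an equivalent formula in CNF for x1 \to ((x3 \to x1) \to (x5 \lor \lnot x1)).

x1 \to ((x3 \to x1) \to (x5 \lor \lnot x1))
≡ \lnot x1 \lor ((x3 \to x1) \to (x5 \lor \lnot x1))   [eliminate \to]
≡ \lnot x1 \lor \lnot (x3 \to x1) \lor x5 \lor \lnot x1   [eliminate \to]
≡ \lnot x1 \lor \lnot (\lnot x3 \lor x1) \lor x5 \lor \lnot x1   [eliminate \to]
≡ \lnot x1 \lor (\lnot \lnot x3 \land \lnot x1) \lor x5 \lor \lnot x1   [De Morgan]
≡ \lnot x1 \lor (x3 \land \lnot x1) \lor x5 \lor \lnot x1   [double negation]
≡ (\lnot x1 \lor x3 \lor x5 \lor \lnot x1) \land (\lnot x1 \lor \lnot x1 \lor x5 \lor \lnot x1)   [distribute \lor over \land]
≡ \lnot x1 \lor x5   [simplify]

\lnot x1 \lor x5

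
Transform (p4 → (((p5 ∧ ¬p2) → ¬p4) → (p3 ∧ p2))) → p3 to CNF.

(p4 ∨ p3) ∧ (¬p5 ∨ p2 ∨ ¬p4 ∨ p3)

(p4 → (((p5 ∧ ¬p2) → ¬p4) → (p3 ∧ p2))) → p3
≡ ¬(p4 → (((p5 ∧ ¬p2) → ¬p4) → (p3 ∧ p2))) ∨ p3   — eliminate →
≡ ¬(¬p4 ∨ (((p5 ∧ ¬p2) → ¬p4) → (p3 ∧ p2))) ∨ p3   — eliminate →
≡ ¬(¬p4 ∨ ¬((p5 ∧ ¬p2) → ¬p4) ∨ (p3 ∧ p2)) ∨ p3   — eliminate →
≡ ¬(¬p4 ∨ ¬(¬(p5 ∧ ¬p2) ∨ ¬p4) ∨ (p3 ∧ p2)) ∨ p3   — eliminate →
≡ (¬¬p4 ∧ ¬¬(¬(p5 ∧ ¬p2) ∨ ¬p4) ∧ ¬(p3 ∧ p2)) ∨ p3   — De Morgan
≡ (p4 ∧ ¬¬(¬(p5 ∧ ¬p2) ∨ ¬p4) ∧ ¬(p3 ∧ p2)) ∨ p3   — double negation
≡ (p4 ∧ (¬(p5 ∧ ¬p2) ∨ ¬p4) ∧ ¬(p3 ∧ p2)) ∨ p3   — double negation
≡ (p4 ∧ (¬p5 ∨ ¬¬p2 ∨ ¬p4) ∧ ¬(p3 ∧ p2)) ∨ p3   — De Morgan
≡ (p4 ∧ (¬p5 ∨ p2 ∨ ¬p4) ∧ ¬(p3 ∧ p2)) ∨ p3   — double negation
≡ (p4 ∧ (¬p5 ∨ p2 ∨ ¬p4) ∧ (¬p3 ∨ ¬p2)) ∨ p3   — De Morgan
≡ (p4 ∨ p3) ∧ (¬p5 ∨ p2 ∨ ¬p4 ∨ p3) ∧ (¬p3 ∨ ¬p2 ∨ p3)   — distribute ∨ over ∧
≡ (p4 ∨ p3) ∧ (¬p5 ∨ p2 ∨ ¬p4 ∨ p3)   — simplify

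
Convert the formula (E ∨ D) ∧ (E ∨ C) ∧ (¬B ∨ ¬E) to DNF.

(E ∧ ¬B) ∨ (D ∧ C ∧ ¬B) ∨ (D ∧ C ∧ ¬E)

(E ∨ D) ∧ (E ∨ C) ∧ (¬B ∨ ¬E)
= (E ∧ E ∧ ¬B) ∨ (E ∧ E ∧ ¬E) ∨ (E ∧ C ∧ ¬B) ∨ (E ∧ C ∧ ¬E) ∨ (D ∧ E ∧ ¬B) ∨ (D ∧ E ∧ ¬E) ∨ (D ∧ C ∧ ¬B) ∨ (D ∧ C ∧ ¬E)   [distribute ∧ over ∨]
= (E ∧ ¬B) ∨ (D ∧ C ∧ ¬B) ∨ (D ∧ C ∧ ¬E)   [simplify]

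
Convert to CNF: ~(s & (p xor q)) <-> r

~(s & (p xor q)) <-> r
≡ (~(s & (p xor q)) -> r) & (r -> ~(s & (p xor q)))   [eliminate <->]
≡ (~~(s & (p xor q)) | r) & (r -> ~(s & (p xor q)))   [eliminate ->]
≡ (~~(s & (p | q) & ~(p & q)) | r) & (r -> ~(s & (p xor q)))   [expand xor]
≡ (~~(s & (p | q) & ~(p & q)) | r) & (~r | ~(s & (p xor q)))   [eliminate ->]
≡ (~~(s & (p | q) & ~(p & q)) | r) & (~r | ~(s & (p | q) & ~(p & q)))   [expand xor]
≡ ((s & (p | q) & ~(p & q)) | r) & (~r | ~(s & (p | q) & ~(p & q)))   [double negation]
≡ ((s & (p | q) & (~p | ~q)) | r) & (~r | ~(s & (p | q) & ~(p & q)))   [De Morgan]
≡ ((s & (p | q) & (~p | ~q)) | r) & (~r | ~s | ~(p | q) | ~~(p & q))   [De Morgan]
≡ ((s & (p | q) & (~p | ~q)) | r) & (~r | ~s | (~p & ~q) | ~~(p & q))   [De Morgan]
≡ ((s & (p | q) & (~p | ~q)) | r) & (~r | ~s | (~p & ~q) | (p & q))   [double negation]
≡ (s | r) & (p | q | r) & (~p | ~q | r) & (~r | ~s | ~p | p) & (~r | ~s | ~p | q) & (~r | ~s | ~q | p) & (~r | ~s | ~q | q)   [distribute | over &]
≡ (s | r) & (p | q | r) & (~p | ~q | r) & (~r | ~s | ~p | q) & (~r | ~s | ~q | p)   [simplify]

(s | r) & (p | q | r) & (~p | ~q | r) & (~r | ~s | ~p | q) & (~r | ~s | ~q | p)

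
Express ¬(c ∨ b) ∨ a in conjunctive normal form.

(¬c ∨ a) ∧ (¬b ∨ a)

¬(c ∨ b) ∨ a
= ¬c ∧ ¬b ∨ a   [De Morgan]
= (¬c ∨ a) ∧ (¬b ∨ a)   [distribute ∨ over ∧]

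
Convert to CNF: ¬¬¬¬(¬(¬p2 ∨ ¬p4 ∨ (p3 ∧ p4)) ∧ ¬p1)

¬¬¬¬(¬(¬p2 ∨ ¬p4 ∨ (p3 ∧ p4)) ∧ ¬p1)
⇔ ¬¬(¬(¬p2 ∨ ¬p4 ∨ (p3 ∧ p4)) ∧ ¬p1)   (double negation)
⇔ ¬(¬p2 ∨ ¬p4 ∨ (p3 ∧ p4)) ∧ ¬p1   (double negation)
⇔ ¬¬p2 ∧ ¬¬p4 ∧ ¬(p3 ∧ p4) ∧ ¬p1   (De Morgan)
⇔ p2 ∧ ¬¬p4 ∧ ¬(p3 ∧ p4) ∧ ¬p1   (double negation)
⇔ p2 ∧ p4 ∧ ¬(p3 ∧ p4) ∧ ¬p1   (double negation)
⇔ p2 ∧ p4 ∧ (¬p3 ∨ ¬p4) ∧ ¬p1   (De Morgan)

p2 ∧ p4 ∧ (¬p3 ∨ ¬p4) ∧ ¬p1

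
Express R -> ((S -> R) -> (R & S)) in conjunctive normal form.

R -> ((S -> R) -> (R & S))
= ~R | ((S -> R) -> (R & S))   [eliminate ->]
= ~R | ~(S -> R) | (R & S)   [eliminate ->]
= ~R | ~(~S | R) | (R & S)   [eliminate ->]
= ~R | (~~S & ~R) | (R & S)   [De Morgan]
= ~R | (S & ~R) | (R & S)   [double negation]
= (~R | S | R) & (~R | S | S) & (~R | ~R | R) & (~R | ~R | S)   [distribute | over &]
= ~R | S   [simplify]

~R | S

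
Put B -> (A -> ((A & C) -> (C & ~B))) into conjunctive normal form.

B -> (A -> ((A & C) -> (C & ~B)))
≡ ~B | (A -> ((A & C) -> (C & ~B)))   — eliminate ->
≡ ~B | ~A | ((A & C) -> (C & ~B))   — eliminate ->
≡ ~B | ~A | ~(A & C) | (C & ~B)   — eliminate ->
≡ ~B | ~A | ~A | ~C | (C & ~B)   — De Morgan
≡ (~B | ~A | ~A | ~C | C) & (~B | ~A | ~A | ~C | ~B)   — distribute | over &
≡ ~B | ~A | ~C   — simplify

~B | ~A | ~C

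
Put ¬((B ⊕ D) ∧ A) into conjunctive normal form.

(¬B ∨ D ∨ ¬A) ∧ (¬D ∨ B ∨ ¬A)

¬((B ⊕ D) ∧ A)
≡ ¬((B ∨ D) ∧ ¬(B ∧ D) ∧ A)
≡ ¬(B ∨ D) ∨ ¬¬(B ∧ D) ∨ ¬A
≡ (¬B ∧ ¬D) ∨ ¬¬(B ∧ D) ∨ ¬A
≡ (¬B ∧ ¬D) ∨ (B ∧ D) ∨ ¬A
≡ (¬B ∨ B ∨ ¬A) ∧ (¬B ∨ D ∨ ¬A) ∧ (¬D ∨ B ∨ ¬A) ∧ (¬D ∨ D ∨ ¬A)
≡ (¬B ∨ D ∨ ¬A) ∧ (¬D ∨ B ∨ ¬A)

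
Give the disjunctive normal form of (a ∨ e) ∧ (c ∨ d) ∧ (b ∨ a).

(a ∧ c) ∨ (a ∧ d) ∨ (e ∧ c ∧ b) ∨ (e ∧ d ∧ b)

(a ∨ e) ∧ (c ∨ d) ∧ (b ∨ a)
≡ (a ∧ c ∧ b) ∨ (a ∧ c ∧ a) ∨ (a ∧ d ∧ b) ∨ (a ∧ d ∧ a) ∨ (e ∧ c ∧ b) ∨ (e ∧ c ∧ a) ∨ (e ∧ d ∧ b) ∨ (e ∧ d ∧ a)
≡ (a ∧ c) ∨ (a ∧ d) ∨ (e ∧ c ∧ b) ∨ (e ∧ d ∧ b)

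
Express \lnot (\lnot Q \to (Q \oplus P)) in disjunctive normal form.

\lnot (\lnot Q \to (Q \oplus P))
= \lnot (\lnot \lnot Q \lor (Q \oplus P))   — eliminate \to
= \lnot (\lnot \lnot Q \lor (Q \land \lnot P) \lor (\lnot Q \land P))   — expand \oplus
= \lnot \lnot \lnot Q \land \lnot (Q \land \lnot P) \land \lnot (\lnot Q \land P)   — De Morgan
= \lnot Q \land \lnot (Q \land \lnot P) \land \lnot (\lnot Q \land P)   — double negation
= \lnot Q \land (\lnot Q \lor \lnot \lnot P) \land \lnot (\lnot Q \land P)   — De Morgan
= \lnot Q \land (\lnot Q \lor P) \land \lnot (\lnot Q \land P)   — double negation
= \lnot Q \land (\lnot Q \lor P) \land (\lnot \lnot Q \lor \lnot P)   — De Morgan
= \lnot Q \land (\lnot Q \lor P) \land (Q \lor \lnot P)   — double negation
= (\lnot Q \land \lnot Q \land Q) \lor (\lnot Q \land \lnot Q \land \lnot P) \lor (\lnot Q \land P \land Q) \lor (\lnot Q \land P \land \lnot P)   — distribute \land over \lor
= \lnot Q \land \lnot P   — simplify

\lnot Q \land \lnot P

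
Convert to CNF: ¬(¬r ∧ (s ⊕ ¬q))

¬(¬r ∧ (s ⊕ ¬q))
≡ ¬(¬r ∧ (s ∨ ¬q) ∧ ¬(s ∧ ¬q))   — expand ⊕
≡ ¬¬r ∨ ¬(s ∨ ¬q) ∨ ¬¬(s ∧ ¬q)   — De Morgan
≡ r ∨ ¬(s ∨ ¬q) ∨ ¬¬(s ∧ ¬q)   — double negation
≡ r ∨ (¬s ∧ ¬¬q) ∨ ¬¬(s ∧ ¬q)   — De Morgan
≡ r ∨ (¬s ∧ q) ∨ ¬¬(s ∧ ¬q)   — double negation
≡ r ∨ (¬s ∧ q) ∨ (s ∧ ¬q)   — double negation
≡ (r ∨ ¬s ∨ s) ∧ (r ∨ ¬s ∨ ¬q) ∧ (r ∨ q ∨ s) ∧ (r ∨ q ∨ ¬q)   — distribute ∨ over ∧
≡ (r ∨ ¬s ∨ ¬q) ∧ (r ∨ q ∨ s)   — simplify

(r ∨ ¬s ∨ ¬q) ∧ (r ∨ q ∨ s)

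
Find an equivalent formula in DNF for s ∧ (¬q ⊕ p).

s ∧ ¬q ∧ ¬p ∨ s ∧ q ∧ p

s ∧ (¬q ⊕ p)
≡ s ∧ (¬q ∧ ¬p ∨ ¬¬q ∧ p)
≡ s ∧ (¬q ∧ ¬p ∨ q ∧ p)
≡ s ∧ ¬q ∧ ¬p ∨ s ∧ q ∧ p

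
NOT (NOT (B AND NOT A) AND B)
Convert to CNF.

NOT (NOT (B AND NOT A) AND B)
= NOT NOT (B AND NOT A) OR NOT B   [De Morgan]
= (B AND NOT A) OR NOT B   [double negation]
= (B OR NOT B) AND (NOT A OR NOT B)   [distribute OR over AND]
= NOT A OR NOT B   [simplify]

NOT A OR NOT B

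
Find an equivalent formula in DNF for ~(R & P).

~(R & P)
= ~R | ~P   [De Morgan]

~R | ~P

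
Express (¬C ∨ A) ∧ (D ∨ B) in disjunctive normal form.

(¬C ∨ A) ∧ (D ∨ B)
≡ (¬C ∧ D) ∨ (¬C ∧ B) ∨ (A ∧ D) ∨ (A ∧ B)   (distribute ∧ over ∨)

(¬C ∧ D) ∨ (¬C ∧ B) ∨ (A ∧ D) ∨ (A ∧ B)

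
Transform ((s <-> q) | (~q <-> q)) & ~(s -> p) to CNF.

((s <-> q) | (~q <-> q)) & ~(s -> p)
≡ (((s -> q) & (q -> s)) | (~q <-> q)) & ~(s -> p)   — eliminate <->
≡ (((~s | q) & (q -> s)) | (~q <-> q)) & ~(s -> p)   — eliminate ->
≡ (((~s | q) & (~q | s)) | (~q <-> q)) & ~(s -> p)   — eliminate ->
≡ (((~s | q) & (~q | s)) | ((~q -> q) & (q -> ~q))) & ~(s -> p)   — eliminate <->
≡ (((~s | q) & (~q | s)) | ((~~q | q) & (q -> ~q))) & ~(s -> p)   — eliminate ->
≡ (((~s | q) & (~q | s)) | ((~~q | q) & (~q | ~q))) & ~(s -> p)   — eliminate ->
≡ (((~s | q) & (~q | s)) | ((~~q | q) & (~q | ~q))) & ~(~s | p)   — eliminate ->
≡ (((~s | q) & (~q | s)) | ((q | q) & (~q | ~q))) & ~(~s | p)   — double negation
≡ (((~s | q) & (~q | s)) | ((q | q) & (~q | ~q))) & ~~s & ~p   — De Morgan
≡ (((~s | q) & (~q | s)) | ((q | q) & (~q | ~q))) & s & ~p   — double negation
≡ (~s | q | q | q) & (~s | q | ~q | ~q) & (~q | s | q | q) & (~q | s | ~q | ~q) & s & ~p   — distribute | over &
≡ (~s | q) & s & ~p   — simplify

(~s | q) & s & ~p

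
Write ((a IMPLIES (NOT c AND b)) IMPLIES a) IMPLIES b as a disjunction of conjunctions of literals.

NOT a OR b

((a IMPLIES (NOT c AND b)) IMPLIES a) IMPLIES b
⇔ NOT ((a IMPLIES (NOT c AND b)) IMPLIES a) OR b   (eliminate IMPLIES)
⇔ NOT (NOT (a IMPLIES (NOT c AND b)) OR a) OR b   (eliminate IMPLIES)
⇔ NOT (NOT (NOT a OR (NOT c AND b)) OR a) OR b   (eliminate IMPLIES)
⇔ (NOT NOT (NOT a OR (NOT c AND b)) AND NOT a) OR b   (De Morgan)
⇔ ((NOT a OR (NOT c AND b)) AND NOT a) OR b   (double negation)
⇔ (NOT a AND NOT a) OR (NOT c AND b AND NOT a) OR b   (distribute AND over OR)
⇔ NOT a OR b   (simplify)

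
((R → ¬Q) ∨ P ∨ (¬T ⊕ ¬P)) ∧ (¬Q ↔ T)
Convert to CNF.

((R → ¬Q) ∨ P ∨ (¬T ⊕ ¬P)) ∧ (¬Q ↔ T)
≡ (¬R ∨ ¬Q ∨ P ∨ (¬T ⊕ ¬P)) ∧ (¬Q ↔ T)   [eliminate →]
≡ (¬R ∨ ¬Q ∨ P ∨ ((¬T ∨ ¬P) ∧ ¬(¬T ∧ ¬P))) ∧ (¬Q ↔ T)   [expand ⊕]
≡ (¬R ∨ ¬Q ∨ P ∨ ((¬T ∨ ¬P) ∧ ¬(¬T ∧ ¬P))) ∧ (¬Q → T) ∧ (T → ¬Q)   [eliminate ↔]
≡ (¬R ∨ ¬Q ∨ P ∨ ((¬T ∨ ¬P) ∧ ¬(¬T ∧ ¬P))) ∧ (¬¬Q ∨ T) ∧ (T → ¬Q)   [eliminate →]
≡ (¬R ∨ ¬Q ∨ P ∨ ((¬T ∨ ¬P) ∧ ¬(¬T ∧ ¬P))) ∧ (¬¬Q ∨ T) ∧ (¬T ∨ ¬Q)   [eliminate →]
≡ (¬R ∨ ¬Q ∨ P ∨ ((¬T ∨ ¬P) ∧ (¬¬T ∨ ¬¬P))) ∧ (¬¬Q ∨ T) ∧ (¬T ∨ ¬Q)   [De Morgan]
≡ (¬R ∨ ¬Q ∨ P ∨ ((¬T ∨ ¬P) ∧ (T ∨ ¬¬P))) ∧ (¬¬Q ∨ T) ∧ (¬T ∨ ¬Q)   [double negation]
≡ (¬R ∨ ¬Q ∨ P ∨ ((¬T ∨ ¬P) ∧ (T ∨ P))) ∧ (¬¬Q ∨ T) ∧ (¬T ∨ ¬Q)   [double negation]
≡ (¬R ∨ ¬Q ∨ P ∨ ((¬T ∨ ¬P) ∧ (T ∨ P))) ∧ (Q ∨ T) ∧ (¬T ∨ ¬Q)   [double negation]
≡ (¬R ∨ ¬Q ∨ P ∨ ¬T ∨ ¬P) ∧ (¬R ∨ ¬Q ∨ P ∨ T ∨ P) ∧ (Q ∨ T) ∧ (¬T ∨ ¬Q)   [distribute ∨ over ∧]
≡ (¬R ∨ ¬Q ∨ P ∨ T) ∧ (Q ∨ T) ∧ (¬T ∨ ¬Q)   [simplify]

(¬R ∨ ¬Q ∨ P ∨ T) ∧ (Q ∨ T) ∧ (¬T ∨ ¬Q)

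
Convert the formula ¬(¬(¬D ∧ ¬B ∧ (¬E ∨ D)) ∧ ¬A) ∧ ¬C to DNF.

¬(¬(¬D ∧ ¬B ∧ (¬E ∨ D)) ∧ ¬A) ∧ ¬C
= (¬¬(¬D ∧ ¬B ∧ (¬E ∨ D)) ∨ ¬¬A) ∧ ¬C   (De Morgan)
= ((¬D ∧ ¬B ∧ (¬E ∨ D)) ∨ ¬¬A) ∧ ¬C   (double negation)
= ((¬D ∧ ¬B ∧ (¬E ∨ D)) ∨ A) ∧ ¬C   (double negation)
= (¬D ∧ ¬B ∧ ¬E ∧ ¬C) ∨ (¬D ∧ ¬B ∧ D ∧ ¬C) ∨ (A ∧ ¬C)   (distribute ∧ over ∨)
= (¬D ∧ ¬B ∧ ¬E ∧ ¬C) ∨ (A ∧ ¬C)   (simplify)

(¬D ∧ ¬B ∧ ¬E ∧ ¬C) ∨ (A ∧ ¬C)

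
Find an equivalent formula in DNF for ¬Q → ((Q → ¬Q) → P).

¬Q → ((Q → ¬Q) → P)
= ¬¬Q ∨ ((Q → ¬Q) → P)   [eliminate →]
= ¬¬Q ∨ ¬(Q → ¬Q) ∨ P   [eliminate →]
= ¬¬Q ∨ ¬(¬Q ∨ ¬Q) ∨ P   [eliminate →]
= Q ∨ ¬(¬Q ∨ ¬Q) ∨ P   [double negation]
= Q ∨ (¬¬Q ∧ ¬¬Q) ∨ P   [De Morgan]
= Q ∨ (Q ∧ ¬¬Q) ∨ P   [double negation]
= Q ∨ (Q ∧ Q) ∨ P   [double negation]
= Q ∨ P   [simplify]

Q ∨ P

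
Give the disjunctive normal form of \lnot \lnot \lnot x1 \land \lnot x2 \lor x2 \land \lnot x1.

\lnot x1 \land \lnot x2 \lor x2 \land \lnot x1

\lnot \lnot \lnot x1 \land \lnot x2 \lor x2 \land \lnot x1
≡ \lnot x1 \land \lnot x2 \lor x2 \land \lnot x1   [double negation]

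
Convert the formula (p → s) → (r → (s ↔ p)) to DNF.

(p → s) → (r → (s ↔ p))
≡ ¬(p → s) ∨ (r → (s ↔ p))   [eliminate →]
≡ ¬(¬p ∨ s) ∨ (r → (s ↔ p))   [eliminate →]
≡ ¬(¬p ∨ s) ∨ ¬r ∨ (s ↔ p)   [eliminate →]
≡ ¬(¬p ∨ s) ∨ ¬r ∨ ((s → p) ∧ (p → s))   [eliminate ↔]
≡ ¬(¬p ∨ s) ∨ ¬r ∨ ((¬s ∨ p) ∧ (p → s))   [eliminate →]
≡ ¬(¬p ∨ s) ∨ ¬r ∨ ((¬s ∨ p) ∧ (¬p ∨ s))   [eliminate →]
≡ (¬¬p ∧ ¬s) ∨ ¬r ∨ ((¬s ∨ p) ∧ (¬p ∨ s))   [De Morgan]
≡ (p ∧ ¬s) ∨ ¬r ∨ ((¬s ∨ p) ∧ (¬p ∨ s))   [double negation]
≡ (p ∧ ¬s) ∨ ¬r ∨ (¬s ∧ ¬p) ∨ (¬s ∧ s) ∨ (p ∧ ¬p) ∨ (p ∧ s)   [distribute ∧ over ∨]
≡ (p ∧ ¬s) ∨ ¬r ∨ (¬s ∧ ¬p) ∨ (p ∧ s)   [simplify]

(p ∧ ¬s) ∨ ¬r ∨ (¬s ∧ ¬p) ∨ (p ∧ s)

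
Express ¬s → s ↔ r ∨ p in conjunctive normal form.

¬s → s ↔ r ∨ p
≡ ((¬s → s) → r ∨ p) ∧ (r ∨ p → (¬s → s))   [eliminate ↔]
≡ (¬(¬s → s) ∨ r ∨ p) ∧ (r ∨ p → (¬s → s))   [eliminate →]
≡ (¬(¬¬s ∨ s) ∨ r ∨ p) ∧ (r ∨ p → (¬s → s))   [eliminate →]
≡ (¬(¬¬s ∨ s) ∨ r ∨ p) ∧ (¬(r ∨ p) ∨ (¬s → s))   [eliminate →]
≡ (¬(¬¬s ∨ s) ∨ r ∨ p) ∧ (¬(r ∨ p) ∨ ¬¬s ∨ s)   [eliminate →]
≡ (¬¬¬s ∧ ¬s ∨ r ∨ p) ∧ (¬(r ∨ p) ∨ ¬¬s ∨ s)   [De Morgan]
≡ (¬s ∧ ¬s ∨ r ∨ p) ∧ (¬(r ∨ p) ∨ ¬¬s ∨ s)   [double negation]
≡ (¬s ∧ ¬s ∨ r ∨ p) ∧ (¬r ∧ ¬p ∨ ¬¬s ∨ s)   [De Morgan]
≡ (¬s ∧ ¬s ∨ r ∨ p) ∧ (¬r ∧ ¬p ∨ s ∨ s)   [double negation]
≡ (¬s ∨ r ∨ p) ∧ (¬s ∨ r ∨ p) ∧ (¬r ∨ s ∨ s) ∧ (¬p ∨ s ∨ s)   [distribute ∨ over ∧]
≡ (¬s ∨ r ∨ p) ∧ (¬r ∨ s) ∧ (¬p ∨ s)   [simplify]

(¬s ∨ r ∨ p) ∧ (¬r ∨ s) ∧ (¬p ∨ s)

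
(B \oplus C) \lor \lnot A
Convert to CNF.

(B \oplus C) \lor \lnot A
= ((B \lor C) \land \lnot (B \land C)) \lor \lnot A   [expand \oplus]
= ((B \lor C) \land (\lnot B \lor \lnot C)) \lor \lnot A   [De Morgan]
= (B \lor C \lor \lnot A) \land (\lnot B \lor \lnot C \lor \lnot A)   [distribute \lor over \land]

(B \lor C \lor \lnot A) \land (\lnot B \lor \lnot C \lor \lnot A)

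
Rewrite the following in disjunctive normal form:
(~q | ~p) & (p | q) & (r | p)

(~q & p) | (~p & q & r)

(~q | ~p) & (p | q) & (r | p)
= (~q & p & r) | (~q & p & p) | (~q & q & r) | (~q & q & p) | (~p & p & r) | (~p & p & p) | (~p & q & r) | (~p & q & p)   [distribute & over |]
= (~q & p) | (~p & q & r)   [simplify]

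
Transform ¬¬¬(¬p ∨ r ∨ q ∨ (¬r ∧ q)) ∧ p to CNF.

¬¬¬(¬p ∨ r ∨ q ∨ (¬r ∧ q)) ∧ p
≡ ¬(¬p ∨ r ∨ q ∨ (¬r ∧ q)) ∧ p   [double negation]
≡ ¬¬p ∧ ¬r ∧ ¬q ∧ ¬(¬r ∧ q) ∧ p   [De Morgan]
≡ p ∧ ¬r ∧ ¬q ∧ ¬(¬r ∧ q) ∧ p   [double negation]
≡ p ∧ ¬r ∧ ¬q ∧ (¬¬r ∨ ¬q) ∧ p   [De Morgan]
≡ p ∧ ¬r ∧ ¬q ∧ (r ∨ ¬q) ∧ p   [double negation]
≡ p ∧ ¬r ∧ ¬q   [simplify]

p ∧ ¬r ∧ ¬q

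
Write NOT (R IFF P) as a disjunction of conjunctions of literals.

(R AND NOT P) OR (P AND NOT R)

NOT (R IFF P)
≡ NOT ((R IMPLIES P) AND (P IMPLIES R))   [eliminate IFF]
≡ NOT ((NOT R OR P) AND (P IMPLIES R))   [eliminate IMPLIES]
≡ NOT ((NOT R OR P) AND (NOT P OR R))   [eliminate IMPLIES]
≡ NOT (NOT R OR P) OR NOT (NOT P OR R)   [De Morgan]
≡ (NOT NOT R AND NOT P) OR NOT (NOT P OR R)   [De Morgan]
≡ (R AND NOT P) OR NOT (NOT P OR R)   [double negation]
≡ (R AND NOT P) OR (NOT NOT P AND NOT R)   [De Morgan]
≡ (R AND NOT P) OR (P AND NOT R)   [double negation]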